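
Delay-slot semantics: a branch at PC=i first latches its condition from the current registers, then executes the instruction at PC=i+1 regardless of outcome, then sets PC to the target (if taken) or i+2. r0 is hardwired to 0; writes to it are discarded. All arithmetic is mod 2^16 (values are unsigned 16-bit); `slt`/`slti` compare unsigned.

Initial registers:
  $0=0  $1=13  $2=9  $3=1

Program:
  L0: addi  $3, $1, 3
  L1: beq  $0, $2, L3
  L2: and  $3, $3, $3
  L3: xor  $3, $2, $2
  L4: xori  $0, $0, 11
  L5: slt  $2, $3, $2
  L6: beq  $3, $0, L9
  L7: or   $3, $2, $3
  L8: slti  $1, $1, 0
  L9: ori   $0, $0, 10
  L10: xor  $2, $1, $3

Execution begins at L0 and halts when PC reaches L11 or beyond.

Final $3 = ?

1

[0] addi  $3, $1, 3  →  {$0:0, $1:13, $2:9, $3:16}
[1] beq  $0, $2, L3  →  {$0:0, $1:13, $2:9, $3:16}  ⟨branch fallthrough⟩
[2] and  $3, $3, $3  →  {$0:0, $1:13, $2:9, $3:16}
[3] xor  $3, $2, $2  →  {$0:0, $1:13, $2:9, $3:0}
[4] xori  $0, $0, 11  →  {$0:0, $1:13, $2:9, $3:0}
[5] slt  $2, $3, $2  →  {$0:0, $1:13, $2:1, $3:0}
[6] beq  $3, $0, L9  →  {$0:0, $1:13, $2:1, $3:0}  ⟨branch taken⟩
[7] or   $3, $2, $3  →  {$0:0, $1:13, $2:1, $3:1}
[9] ori   $0, $0, 10  →  {$0:0, $1:13, $2:1, $3:1}
[10] xor  $2, $1, $3  →  {$0:0, $1:13, $2:12, $3:1}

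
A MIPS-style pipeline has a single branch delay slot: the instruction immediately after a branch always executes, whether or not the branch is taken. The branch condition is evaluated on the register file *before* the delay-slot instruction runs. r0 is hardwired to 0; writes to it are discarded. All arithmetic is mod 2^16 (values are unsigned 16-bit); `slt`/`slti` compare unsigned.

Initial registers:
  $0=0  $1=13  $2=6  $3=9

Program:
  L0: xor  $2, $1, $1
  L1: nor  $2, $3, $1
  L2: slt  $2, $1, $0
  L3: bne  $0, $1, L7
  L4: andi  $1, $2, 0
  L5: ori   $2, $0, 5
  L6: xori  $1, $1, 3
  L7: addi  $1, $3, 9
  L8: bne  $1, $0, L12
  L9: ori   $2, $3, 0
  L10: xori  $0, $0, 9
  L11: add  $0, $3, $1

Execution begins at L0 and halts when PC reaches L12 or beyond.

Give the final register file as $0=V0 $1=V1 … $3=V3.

$0=0 $1=18 $2=9 $3=9

PC=0  xor  $2, $1, $1        | $0=0 $1=13 $2=0 $3=9
PC=1  nor  $2, $3, $1        | $0=0 $1=13 $2=65522 $3=9
PC=2  slt  $2, $1, $0        | $0=0 $1=13 $2=0 $3=9
PC=3  bne  $0, $1, L7        | $0=0 $1=13 $2=0 $3=9  [TAKEN]
PC=4  andi  $1, $2, 0        | $0=0 $1=0 $2=0 $3=9
PC=7  addi  $1, $3, 9        | $0=0 $1=18 $2=0 $3=9
PC=8  bne  $1, $0, L12       | $0=0 $1=18 $2=0 $3=9  [TAKEN]
PC=9  ori   $2, $3, 0        | $0=0 $1=18 $2=9 $3=9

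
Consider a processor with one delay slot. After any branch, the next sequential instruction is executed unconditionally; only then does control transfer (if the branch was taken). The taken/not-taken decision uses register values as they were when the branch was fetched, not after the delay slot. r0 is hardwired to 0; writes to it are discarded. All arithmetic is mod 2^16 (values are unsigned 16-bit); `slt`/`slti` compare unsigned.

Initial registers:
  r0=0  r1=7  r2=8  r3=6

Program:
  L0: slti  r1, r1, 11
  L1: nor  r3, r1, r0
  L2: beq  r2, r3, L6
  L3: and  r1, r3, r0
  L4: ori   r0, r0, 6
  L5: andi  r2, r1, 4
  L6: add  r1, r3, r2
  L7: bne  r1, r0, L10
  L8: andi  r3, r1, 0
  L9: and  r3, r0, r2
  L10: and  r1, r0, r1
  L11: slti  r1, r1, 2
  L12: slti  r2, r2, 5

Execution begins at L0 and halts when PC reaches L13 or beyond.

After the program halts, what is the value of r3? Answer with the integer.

PC=0  slti  r1, r1, 11       | r0=0 r1=1 r2=8 r3=6
PC=1  nor  r3, r1, r0        | r0=0 r1=1 r2=8 r3=65534
PC=2  beq  r2, r3, L6        | r0=0 r1=1 r2=8 r3=65534  [not taken]
PC=3  and  r1, r3, r0        | r0=0 r1=0 r2=8 r3=65534
PC=4  ori   r0, r0, 6        | r0=0 r1=0 r2=8 r3=65534
PC=5  andi  r2, r1, 4        | r0=0 r1=0 r2=0 r3=65534
PC=6  add  r1, r3, r2        | r0=0 r1=65534 r2=0 r3=65534
PC=7  bne  r1, r0, L10       | r0=0 r1=65534 r2=0 r3=65534  [TAKEN]
PC=8  andi  r3, r1, 0        | r0=0 r1=65534 r2=0 r3=0
PC=10 and  r1, r0, r1        | r0=0 r1=0 r2=0 r3=0
PC=11 slti  r1, r1, 2        | r0=0 r1=1 r2=0 r3=0
PC=12 slti  r2, r2, 5        | r0=0 r1=1 r2=1 r3=0

0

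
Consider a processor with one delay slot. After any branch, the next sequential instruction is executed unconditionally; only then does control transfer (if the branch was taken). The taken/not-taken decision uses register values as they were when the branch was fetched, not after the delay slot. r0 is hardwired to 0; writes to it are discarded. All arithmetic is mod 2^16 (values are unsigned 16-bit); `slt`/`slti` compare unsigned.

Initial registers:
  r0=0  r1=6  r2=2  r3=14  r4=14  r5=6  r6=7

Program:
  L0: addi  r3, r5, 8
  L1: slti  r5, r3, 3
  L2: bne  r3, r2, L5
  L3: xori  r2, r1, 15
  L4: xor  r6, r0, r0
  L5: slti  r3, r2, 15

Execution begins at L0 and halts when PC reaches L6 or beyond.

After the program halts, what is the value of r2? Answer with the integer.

#0 addi  r3, r5, 8 ; 0/6/2/14/14/6/7
#1 slti  r5, r3, 3 ; 0/6/2/14/14/0/7
#2 bne  r3, r2, L5 ; 0/6/2/14/14/0/7 ; →target
#3 xori  r2, r1, 15 ; 0/6/9/14/14/0/7
#5 slti  r3, r2, 15 ; 0/6/9/1/14/0/7

9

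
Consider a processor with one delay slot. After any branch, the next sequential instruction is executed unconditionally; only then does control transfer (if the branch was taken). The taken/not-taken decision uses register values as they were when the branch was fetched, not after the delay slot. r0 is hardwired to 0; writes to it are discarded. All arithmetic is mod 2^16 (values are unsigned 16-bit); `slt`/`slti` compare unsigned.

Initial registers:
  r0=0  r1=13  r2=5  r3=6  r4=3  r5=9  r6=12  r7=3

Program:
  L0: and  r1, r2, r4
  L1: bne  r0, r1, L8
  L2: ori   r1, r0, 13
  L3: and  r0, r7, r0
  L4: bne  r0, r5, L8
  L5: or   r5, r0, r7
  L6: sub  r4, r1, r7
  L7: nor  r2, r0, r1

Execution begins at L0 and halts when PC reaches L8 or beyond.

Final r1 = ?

13

  step pc=0: and  r1, r2, r4  regs=(0,1,5,6,3,9,12,3)
  step pc=1: bne  r0, r1, L8  cond=T  regs=(0,1,5,6,3,9,12,3)
  step pc=2: ori   r1, r0, 13  regs=(0,13,5,6,3,9,12,3)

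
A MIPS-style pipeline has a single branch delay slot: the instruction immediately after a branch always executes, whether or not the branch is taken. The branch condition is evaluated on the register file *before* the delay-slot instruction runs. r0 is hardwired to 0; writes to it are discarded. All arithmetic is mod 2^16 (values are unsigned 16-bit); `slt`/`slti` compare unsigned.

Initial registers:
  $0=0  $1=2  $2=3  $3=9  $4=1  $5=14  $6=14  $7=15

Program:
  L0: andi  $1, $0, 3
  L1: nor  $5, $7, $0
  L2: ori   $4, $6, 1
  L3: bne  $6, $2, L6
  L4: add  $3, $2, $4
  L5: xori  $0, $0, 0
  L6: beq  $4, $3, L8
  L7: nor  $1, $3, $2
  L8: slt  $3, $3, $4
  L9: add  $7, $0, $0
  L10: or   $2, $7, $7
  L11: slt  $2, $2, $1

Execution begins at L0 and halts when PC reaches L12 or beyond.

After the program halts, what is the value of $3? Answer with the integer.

0

[0] andi  $1, $0, 3  →  {$0:0, $1:0, $2:3, $3:9, $4:1, $5:14, $6:14, $7:15}
[1] nor  $5, $7, $0  →  {$0:0, $1:0, $2:3, $3:9, $4:1, $5:65520, $6:14, $7:15}
[2] ori   $4, $6, 1  →  {$0:0, $1:0, $2:3, $3:9, $4:15, $5:65520, $6:14, $7:15}
[3] bne  $6, $2, L6  →  {$0:0, $1:0, $2:3, $3:9, $4:15, $5:65520, $6:14, $7:15}  ⟨branch taken⟩
[4] add  $3, $2, $4  →  {$0:0, $1:0, $2:3, $3:18, $4:15, $5:65520, $6:14, $7:15}
[6] beq  $4, $3, L8  →  {$0:0, $1:0, $2:3, $3:18, $4:15, $5:65520, $6:14, $7:15}  ⟨branch fallthrough⟩
[7] nor  $1, $3, $2  →  {$0:0, $1:65516, $2:3, $3:18, $4:15, $5:65520, $6:14, $7:15}
[8] slt  $3, $3, $4  →  {$0:0, $1:65516, $2:3, $3:0, $4:15, $5:65520, $6:14, $7:15}
[9] add  $7, $0, $0  →  {$0:0, $1:65516, $2:3, $3:0, $4:15, $5:65520, $6:14, $7:0}
[10] or   $2, $7, $7  →  {$0:0, $1:65516, $2:0, $3:0, $4:15, $5:65520, $6:14, $7:0}
[11] slt  $2, $2, $1  →  {$0:0, $1:65516, $2:1, $3:0, $4:15, $5:65520, $6:14, $7:0}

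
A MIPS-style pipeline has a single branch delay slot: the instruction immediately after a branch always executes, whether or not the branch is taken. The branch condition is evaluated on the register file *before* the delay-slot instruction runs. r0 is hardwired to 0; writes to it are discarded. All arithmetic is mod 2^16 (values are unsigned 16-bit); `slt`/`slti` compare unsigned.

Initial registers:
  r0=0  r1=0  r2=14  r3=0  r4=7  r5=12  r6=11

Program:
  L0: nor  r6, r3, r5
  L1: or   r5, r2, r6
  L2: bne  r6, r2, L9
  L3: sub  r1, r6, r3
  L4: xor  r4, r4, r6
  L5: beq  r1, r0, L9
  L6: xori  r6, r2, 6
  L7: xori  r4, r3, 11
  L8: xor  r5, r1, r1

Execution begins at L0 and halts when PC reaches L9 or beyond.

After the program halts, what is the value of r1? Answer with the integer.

#0 nor  r6, r3, r5 ; 0/0/14/0/7/12/65523
#1 or   r5, r2, r6 ; 0/0/14/0/7/65535/65523
#2 bne  r6, r2, L9 ; 0/0/14/0/7/65535/65523 ; →target
#3 sub  r1, r6, r3 ; 0/65523/14/0/7/65535/65523

65523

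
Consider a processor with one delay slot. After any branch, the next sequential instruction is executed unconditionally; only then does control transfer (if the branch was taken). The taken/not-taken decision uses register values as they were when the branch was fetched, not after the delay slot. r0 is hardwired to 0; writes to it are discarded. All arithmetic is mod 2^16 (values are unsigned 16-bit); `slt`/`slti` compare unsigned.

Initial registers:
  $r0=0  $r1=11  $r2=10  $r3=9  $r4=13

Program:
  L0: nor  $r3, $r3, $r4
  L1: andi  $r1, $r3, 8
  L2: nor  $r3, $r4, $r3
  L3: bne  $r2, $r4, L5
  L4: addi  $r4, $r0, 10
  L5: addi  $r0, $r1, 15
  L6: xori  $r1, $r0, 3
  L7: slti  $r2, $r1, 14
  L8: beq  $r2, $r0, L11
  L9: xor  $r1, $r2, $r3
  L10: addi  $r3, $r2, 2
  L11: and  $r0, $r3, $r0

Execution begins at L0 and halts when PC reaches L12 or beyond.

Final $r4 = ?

10

[0] nor  $r3, $r3, $r4  →  {$r0:0, $r1:11, $r2:10, $r3:65522, $r4:13}
[1] andi  $r1, $r3, 8  →  {$r0:0, $r1:0, $r2:10, $r3:65522, $r4:13}
[2] nor  $r3, $r4, $r3  →  {$r0:0, $r1:0, $r2:10, $r3:0, $r4:13}
[3] bne  $r2, $r4, L5  →  {$r0:0, $r1:0, $r2:10, $r3:0, $r4:13}  ⟨branch taken⟩
[4] addi  $r4, $r0, 10  →  {$r0:0, $r1:0, $r2:10, $r3:0, $r4:10}
[5] addi  $r0, $r1, 15  →  {$r0:0, $r1:0, $r2:10, $r3:0, $r4:10}
[6] xori  $r1, $r0, 3  →  {$r0:0, $r1:3, $r2:10, $r3:0, $r4:10}
[7] slti  $r2, $r1, 14  →  {$r0:0, $r1:3, $r2:1, $r3:0, $r4:10}
[8] beq  $r2, $r0, L11  →  {$r0:0, $r1:3, $r2:1, $r3:0, $r4:10}  ⟨branch fallthrough⟩
[9] xor  $r1, $r2, $r3  →  {$r0:0, $r1:1, $r2:1, $r3:0, $r4:10}
[10] addi  $r3, $r2, 2  →  {$r0:0, $r1:1, $r2:1, $r3:3, $r4:10}
[11] and  $r0, $r3, $r0  →  {$r0:0, $r1:1, $r2:1, $r3:3, $r4:10}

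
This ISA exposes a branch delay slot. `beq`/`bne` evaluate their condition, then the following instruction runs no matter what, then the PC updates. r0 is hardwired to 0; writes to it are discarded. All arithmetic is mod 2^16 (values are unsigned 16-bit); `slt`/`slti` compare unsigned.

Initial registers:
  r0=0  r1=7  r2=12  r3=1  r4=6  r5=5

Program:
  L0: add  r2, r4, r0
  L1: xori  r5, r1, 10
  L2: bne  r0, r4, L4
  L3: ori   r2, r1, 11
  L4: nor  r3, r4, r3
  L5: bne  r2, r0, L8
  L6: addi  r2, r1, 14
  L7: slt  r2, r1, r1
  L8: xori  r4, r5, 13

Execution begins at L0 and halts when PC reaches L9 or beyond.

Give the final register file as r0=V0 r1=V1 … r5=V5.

  step pc=0: add  r2, r4, r0  regs=(0,7,6,1,6,5)
  step pc=1: xori  r5, r1, 10  regs=(0,7,6,1,6,13)
  step pc=2: bne  r0, r4, L4  cond=T  regs=(0,7,6,1,6,13)
  step pc=3: ori   r2, r1, 11  regs=(0,7,15,1,6,13)
  step pc=4: nor  r3, r4, r3  regs=(0,7,15,65528,6,13)
  step pc=5: bne  r2, r0, L8  cond=T  regs=(0,7,15,65528,6,13)
  step pc=6: addi  r2, r1, 14  regs=(0,7,21,65528,6,13)
  step pc=8: xori  r4, r5, 13  regs=(0,7,21,65528,0,13)

r0=0 r1=7 r2=21 r3=65528 r4=0 r5=13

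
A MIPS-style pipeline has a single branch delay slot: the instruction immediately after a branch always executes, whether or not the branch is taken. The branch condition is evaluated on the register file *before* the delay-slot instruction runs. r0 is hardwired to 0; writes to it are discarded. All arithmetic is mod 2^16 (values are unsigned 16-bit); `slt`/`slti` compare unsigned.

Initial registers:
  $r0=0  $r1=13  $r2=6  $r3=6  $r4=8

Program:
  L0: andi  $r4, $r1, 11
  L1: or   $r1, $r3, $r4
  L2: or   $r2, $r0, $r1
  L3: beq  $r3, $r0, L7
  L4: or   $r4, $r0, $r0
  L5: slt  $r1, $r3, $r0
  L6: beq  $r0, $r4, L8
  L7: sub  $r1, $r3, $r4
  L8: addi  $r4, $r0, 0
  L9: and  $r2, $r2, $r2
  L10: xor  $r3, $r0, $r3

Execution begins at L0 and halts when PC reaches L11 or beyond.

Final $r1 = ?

6

[0] andi  $r4, $r1, 11  →  {$r0:0, $r1:13, $r2:6, $r3:6, $r4:9}
[1] or   $r1, $r3, $r4  →  {$r0:0, $r1:15, $r2:6, $r3:6, $r4:9}
[2] or   $r2, $r0, $r1  →  {$r0:0, $r1:15, $r2:15, $r3:6, $r4:9}
[3] beq  $r3, $r0, L7  →  {$r0:0, $r1:15, $r2:15, $r3:6, $r4:9}  ⟨branch fallthrough⟩
[4] or   $r4, $r0, $r0  →  {$r0:0, $r1:15, $r2:15, $r3:6, $r4:0}
[5] slt  $r1, $r3, $r0  →  {$r0:0, $r1:0, $r2:15, $r3:6, $r4:0}
[6] beq  $r0, $r4, L8  →  {$r0:0, $r1:0, $r2:15, $r3:6, $r4:0}  ⟨branch taken⟩
[7] sub  $r1, $r3, $r4  →  {$r0:0, $r1:6, $r2:15, $r3:6, $r4:0}
[8] addi  $r4, $r0, 0  →  {$r0:0, $r1:6, $r2:15, $r3:6, $r4:0}
[9] and  $r2, $r2, $r2  →  {$r0:0, $r1:6, $r2:15, $r3:6, $r4:0}
[10] xor  $r3, $r0, $r3  →  {$r0:0, $r1:6, $r2:15, $r3:6, $r4:0}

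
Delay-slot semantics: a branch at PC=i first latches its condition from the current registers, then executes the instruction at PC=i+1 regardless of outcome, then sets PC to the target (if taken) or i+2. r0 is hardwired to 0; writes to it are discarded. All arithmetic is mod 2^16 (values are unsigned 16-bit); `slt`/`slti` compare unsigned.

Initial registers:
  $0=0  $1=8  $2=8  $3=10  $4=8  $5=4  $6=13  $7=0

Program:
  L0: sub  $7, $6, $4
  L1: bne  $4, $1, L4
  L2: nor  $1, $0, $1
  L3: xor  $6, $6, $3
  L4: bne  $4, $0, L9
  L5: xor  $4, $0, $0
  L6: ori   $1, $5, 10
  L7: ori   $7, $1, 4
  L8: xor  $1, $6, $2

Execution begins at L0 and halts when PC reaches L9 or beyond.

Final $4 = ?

#0 sub  $7, $6, $4 ; 0/8/8/10/8/4/13/5
#1 bne  $4, $1, L4 ; 0/8/8/10/8/4/13/5 ; →fallthru
#2 nor  $1, $0, $1 ; 0/65527/8/10/8/4/13/5
#3 xor  $6, $6, $3 ; 0/65527/8/10/8/4/7/5
#4 bne  $4, $0, L9 ; 0/65527/8/10/8/4/7/5 ; →target
#5 xor  $4, $0, $0 ; 0/65527/8/10/0/4/7/5

0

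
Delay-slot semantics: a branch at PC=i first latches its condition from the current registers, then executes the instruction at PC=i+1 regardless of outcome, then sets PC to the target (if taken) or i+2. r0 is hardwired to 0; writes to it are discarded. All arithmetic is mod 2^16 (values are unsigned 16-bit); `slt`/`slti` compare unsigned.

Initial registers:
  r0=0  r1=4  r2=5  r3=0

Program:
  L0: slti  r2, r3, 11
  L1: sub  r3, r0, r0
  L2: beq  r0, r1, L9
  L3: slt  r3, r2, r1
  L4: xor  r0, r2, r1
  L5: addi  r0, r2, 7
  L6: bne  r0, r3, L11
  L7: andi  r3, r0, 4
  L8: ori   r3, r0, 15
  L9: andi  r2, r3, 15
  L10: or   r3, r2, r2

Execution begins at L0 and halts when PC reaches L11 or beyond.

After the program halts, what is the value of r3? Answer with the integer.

0

  step pc=0: slti  r2, r3, 11  regs=(0,4,1,0)
  step pc=1: sub  r3, r0, r0  regs=(0,4,1,0)
  step pc=2: beq  r0, r1, L9  cond=F  regs=(0,4,1,0)
  step pc=3: slt  r3, r2, r1  regs=(0,4,1,1)
  step pc=4: xor  r0, r2, r1  regs=(0,4,1,1)
  step pc=5: addi  r0, r2, 7  regs=(0,4,1,1)
  step pc=6: bne  r0, r3, L11  cond=T  regs=(0,4,1,1)
  step pc=7: andi  r3, r0, 4  regs=(0,4,1,0)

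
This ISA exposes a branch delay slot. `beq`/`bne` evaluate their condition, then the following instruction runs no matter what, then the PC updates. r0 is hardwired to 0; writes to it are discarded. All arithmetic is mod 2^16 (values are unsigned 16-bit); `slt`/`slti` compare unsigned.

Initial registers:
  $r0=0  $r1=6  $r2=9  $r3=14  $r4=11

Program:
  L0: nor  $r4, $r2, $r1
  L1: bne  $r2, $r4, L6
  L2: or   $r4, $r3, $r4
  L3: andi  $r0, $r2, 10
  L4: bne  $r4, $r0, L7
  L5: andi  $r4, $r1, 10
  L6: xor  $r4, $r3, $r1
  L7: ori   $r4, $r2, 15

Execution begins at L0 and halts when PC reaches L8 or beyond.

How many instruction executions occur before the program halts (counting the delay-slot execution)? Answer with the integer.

5

[0] nor  $r4, $r2, $r1  →  {$r0:0, $r1:6, $r2:9, $r3:14, $r4:65520}
[1] bne  $r2, $r4, L6  →  {$r0:0, $r1:6, $r2:9, $r3:14, $r4:65520}  ⟨branch taken⟩
[2] or   $r4, $r3, $r4  →  {$r0:0, $r1:6, $r2:9, $r3:14, $r4:65534}
[6] xor  $r4, $r3, $r1  →  {$r0:0, $r1:6, $r2:9, $r3:14, $r4:8}
[7] ori   $r4, $r2, 15  →  {$r0:0, $r1:6, $r2:9, $r3:14, $r4:15}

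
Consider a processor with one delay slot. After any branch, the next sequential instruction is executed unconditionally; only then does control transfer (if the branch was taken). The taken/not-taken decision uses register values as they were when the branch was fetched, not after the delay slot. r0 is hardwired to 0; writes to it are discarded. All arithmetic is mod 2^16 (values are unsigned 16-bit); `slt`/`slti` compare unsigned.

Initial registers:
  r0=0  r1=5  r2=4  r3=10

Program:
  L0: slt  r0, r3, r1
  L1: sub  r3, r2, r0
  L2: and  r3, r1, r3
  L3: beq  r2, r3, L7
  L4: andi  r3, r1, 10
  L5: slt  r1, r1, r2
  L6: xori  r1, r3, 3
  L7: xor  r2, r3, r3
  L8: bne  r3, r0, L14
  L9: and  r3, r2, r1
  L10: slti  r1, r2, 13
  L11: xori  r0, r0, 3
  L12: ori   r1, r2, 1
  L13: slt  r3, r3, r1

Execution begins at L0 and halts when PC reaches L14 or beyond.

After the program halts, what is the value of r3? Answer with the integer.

  step pc=0: slt  r0, r3, r1  regs=(0,5,4,10)
  step pc=1: sub  r3, r2, r0  regs=(0,5,4,4)
  step pc=2: and  r3, r1, r3  regs=(0,5,4,4)
  step pc=3: beq  r2, r3, L7  cond=T  regs=(0,5,4,4)
  step pc=4: andi  r3, r1, 10  regs=(0,5,4,0)
  step pc=7: xor  r2, r3, r3  regs=(0,5,0,0)
  step pc=8: bne  r3, r0, L14  cond=F  regs=(0,5,0,0)
  step pc=9: and  r3, r2, r1  regs=(0,5,0,0)
  step pc=10: slti  r1, r2, 13  regs=(0,1,0,0)
  step pc=11: xori  r0, r0, 3  regs=(0,1,0,0)
  step pc=12: ori   r1, r2, 1  regs=(0,1,0,0)
  step pc=13: slt  r3, r3, r1  regs=(0,1,0,1)

1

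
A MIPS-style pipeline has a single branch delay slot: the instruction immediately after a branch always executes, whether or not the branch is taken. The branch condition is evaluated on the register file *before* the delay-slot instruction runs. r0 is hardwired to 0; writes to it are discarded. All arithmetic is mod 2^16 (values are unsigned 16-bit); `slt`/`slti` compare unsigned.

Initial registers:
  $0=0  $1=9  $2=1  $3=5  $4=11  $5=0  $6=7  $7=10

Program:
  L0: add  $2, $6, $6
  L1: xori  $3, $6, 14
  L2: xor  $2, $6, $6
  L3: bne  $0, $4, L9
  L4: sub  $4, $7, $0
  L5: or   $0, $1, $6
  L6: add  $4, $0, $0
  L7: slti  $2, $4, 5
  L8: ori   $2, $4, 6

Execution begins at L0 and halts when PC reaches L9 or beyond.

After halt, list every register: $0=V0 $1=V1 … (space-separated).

PC=0  add  $2, $6, $6        | $0=0 $1=9 $2=14 $3=5 $4=11 $5=0 $6=7 $7=10
PC=1  xori  $3, $6, 14       | $0=0 $1=9 $2=14 $3=9 $4=11 $5=0 $6=7 $7=10
PC=2  xor  $2, $6, $6        | $0=0 $1=9 $2=0 $3=9 $4=11 $5=0 $6=7 $7=10
PC=3  bne  $0, $4, L9        | $0=0 $1=9 $2=0 $3=9 $4=11 $5=0 $6=7 $7=10  [TAKEN]
PC=4  sub  $4, $7, $0        | $0=0 $1=9 $2=0 $3=9 $4=10 $5=0 $6=7 $7=10

$0=0 $1=9 $2=0 $3=9 $4=10 $5=0 $6=7 $7=10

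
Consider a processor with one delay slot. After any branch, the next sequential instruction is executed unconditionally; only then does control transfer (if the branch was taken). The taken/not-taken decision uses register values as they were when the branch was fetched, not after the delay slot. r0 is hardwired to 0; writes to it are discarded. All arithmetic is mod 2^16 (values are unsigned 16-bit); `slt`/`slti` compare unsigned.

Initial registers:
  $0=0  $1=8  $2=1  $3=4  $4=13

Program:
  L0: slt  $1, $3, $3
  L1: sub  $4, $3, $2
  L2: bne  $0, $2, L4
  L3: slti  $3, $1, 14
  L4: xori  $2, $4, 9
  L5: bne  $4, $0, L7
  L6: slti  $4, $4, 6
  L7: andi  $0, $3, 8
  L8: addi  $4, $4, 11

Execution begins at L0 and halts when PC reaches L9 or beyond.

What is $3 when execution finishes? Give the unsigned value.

[0] slt  $1, $3, $3  →  {$0:0, $1:0, $2:1, $3:4, $4:13}
[1] sub  $4, $3, $2  →  {$0:0, $1:0, $2:1, $3:4, $4:3}
[2] bne  $0, $2, L4  →  {$0:0, $1:0, $2:1, $3:4, $4:3}  ⟨branch taken⟩
[3] slti  $3, $1, 14  →  {$0:0, $1:0, $2:1, $3:1, $4:3}
[4] xori  $2, $4, 9  →  {$0:0, $1:0, $2:10, $3:1, $4:3}
[5] bne  $4, $0, L7  →  {$0:0, $1:0, $2:10, $3:1, $4:3}  ⟨branch taken⟩
[6] slti  $4, $4, 6  →  {$0:0, $1:0, $2:10, $3:1, $4:1}
[7] andi  $0, $3, 8  →  {$0:0, $1:0, $2:10, $3:1, $4:1}
[8] addi  $4, $4, 11  →  {$0:0, $1:0, $2:10, $3:1, $4:12}

1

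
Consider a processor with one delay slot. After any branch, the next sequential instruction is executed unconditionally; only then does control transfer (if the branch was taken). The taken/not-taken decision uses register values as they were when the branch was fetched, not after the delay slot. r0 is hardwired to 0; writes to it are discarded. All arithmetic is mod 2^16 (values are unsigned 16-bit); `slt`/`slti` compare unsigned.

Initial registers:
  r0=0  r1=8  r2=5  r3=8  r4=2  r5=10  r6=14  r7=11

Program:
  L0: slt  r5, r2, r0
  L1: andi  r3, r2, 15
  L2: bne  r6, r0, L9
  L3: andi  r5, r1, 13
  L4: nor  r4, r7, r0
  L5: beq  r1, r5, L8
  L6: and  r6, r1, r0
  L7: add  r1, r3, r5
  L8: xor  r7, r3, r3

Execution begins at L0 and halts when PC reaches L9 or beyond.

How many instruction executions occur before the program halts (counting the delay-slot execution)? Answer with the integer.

4

PC=0  slt  r5, r2, r0        | r0=0 r1=8 r2=5 r3=8 r4=2 r5=0 r6=14 r7=11
PC=1  andi  r3, r2, 15       | r0=0 r1=8 r2=5 r3=5 r4=2 r5=0 r6=14 r7=11
PC=2  bne  r6, r0, L9        | r0=0 r1=8 r2=5 r3=5 r4=2 r5=0 r6=14 r7=11  [TAKEN]
PC=3  andi  r5, r1, 13       | r0=0 r1=8 r2=5 r3=5 r4=2 r5=8 r6=14 r7=11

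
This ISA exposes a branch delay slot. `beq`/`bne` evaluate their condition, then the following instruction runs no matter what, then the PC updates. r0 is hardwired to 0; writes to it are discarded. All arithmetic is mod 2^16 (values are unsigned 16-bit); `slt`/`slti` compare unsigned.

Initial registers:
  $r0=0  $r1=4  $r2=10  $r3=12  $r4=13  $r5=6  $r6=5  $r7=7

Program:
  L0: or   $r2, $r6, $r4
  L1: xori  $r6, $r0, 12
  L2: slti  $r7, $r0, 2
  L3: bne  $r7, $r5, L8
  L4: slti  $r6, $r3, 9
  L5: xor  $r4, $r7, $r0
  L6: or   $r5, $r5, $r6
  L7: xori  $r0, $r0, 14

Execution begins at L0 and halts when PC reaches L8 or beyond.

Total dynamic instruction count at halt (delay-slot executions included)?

5

#0 or   $r2, $r6, $r4 ; 0/4/13/12/13/6/5/7
#1 xori  $r6, $r0, 12 ; 0/4/13/12/13/6/12/7
#2 slti  $r7, $r0, 2 ; 0/4/13/12/13/6/12/1
#3 bne  $r7, $r5, L8 ; 0/4/13/12/13/6/12/1 ; →target
#4 slti  $r6, $r3, 9 ; 0/4/13/12/13/6/0/1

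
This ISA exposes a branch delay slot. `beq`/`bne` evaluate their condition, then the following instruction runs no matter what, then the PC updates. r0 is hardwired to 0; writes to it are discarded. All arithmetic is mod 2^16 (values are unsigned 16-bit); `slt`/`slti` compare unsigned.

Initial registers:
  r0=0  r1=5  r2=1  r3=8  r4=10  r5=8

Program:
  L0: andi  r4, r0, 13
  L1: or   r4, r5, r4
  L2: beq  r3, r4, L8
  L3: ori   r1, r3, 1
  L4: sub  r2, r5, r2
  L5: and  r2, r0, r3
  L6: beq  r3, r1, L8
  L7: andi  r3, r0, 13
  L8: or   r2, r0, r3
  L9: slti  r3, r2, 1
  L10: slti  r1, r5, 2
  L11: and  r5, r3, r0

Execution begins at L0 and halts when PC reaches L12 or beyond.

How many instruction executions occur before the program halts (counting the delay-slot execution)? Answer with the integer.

8

  step pc=0: andi  r4, r0, 13  regs=(0,5,1,8,0,8)
  step pc=1: or   r4, r5, r4  regs=(0,5,1,8,8,8)
  step pc=2: beq  r3, r4, L8  cond=T  regs=(0,5,1,8,8,8)
  step pc=3: ori   r1, r3, 1  regs=(0,9,1,8,8,8)
  step pc=8: or   r2, r0, r3  regs=(0,9,8,8,8,8)
  step pc=9: slti  r3, r2, 1  regs=(0,9,8,0,8,8)
  step pc=10: slti  r1, r5, 2  regs=(0,0,8,0,8,8)
  step pc=11: and  r5, r3, r0  regs=(0,0,8,0,8,0)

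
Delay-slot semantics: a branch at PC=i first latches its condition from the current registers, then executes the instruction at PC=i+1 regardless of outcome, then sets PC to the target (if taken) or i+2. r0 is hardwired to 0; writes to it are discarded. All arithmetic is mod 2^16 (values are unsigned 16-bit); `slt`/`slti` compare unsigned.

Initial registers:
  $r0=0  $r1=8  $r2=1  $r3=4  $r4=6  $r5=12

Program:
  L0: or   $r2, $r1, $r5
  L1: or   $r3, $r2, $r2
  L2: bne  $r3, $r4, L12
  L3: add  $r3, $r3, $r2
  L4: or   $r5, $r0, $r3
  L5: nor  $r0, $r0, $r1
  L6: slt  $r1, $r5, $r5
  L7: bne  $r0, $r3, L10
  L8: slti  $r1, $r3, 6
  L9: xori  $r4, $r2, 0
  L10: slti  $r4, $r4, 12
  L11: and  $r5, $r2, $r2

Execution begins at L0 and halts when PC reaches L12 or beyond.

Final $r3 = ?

24

#0 or   $r2, $r1, $r5 ; 0/8/12/4/6/12
#1 or   $r3, $r2, $r2 ; 0/8/12/12/6/12
#2 bne  $r3, $r4, L12 ; 0/8/12/12/6/12 ; →target
#3 add  $r3, $r3, $r2 ; 0/8/12/24/6/12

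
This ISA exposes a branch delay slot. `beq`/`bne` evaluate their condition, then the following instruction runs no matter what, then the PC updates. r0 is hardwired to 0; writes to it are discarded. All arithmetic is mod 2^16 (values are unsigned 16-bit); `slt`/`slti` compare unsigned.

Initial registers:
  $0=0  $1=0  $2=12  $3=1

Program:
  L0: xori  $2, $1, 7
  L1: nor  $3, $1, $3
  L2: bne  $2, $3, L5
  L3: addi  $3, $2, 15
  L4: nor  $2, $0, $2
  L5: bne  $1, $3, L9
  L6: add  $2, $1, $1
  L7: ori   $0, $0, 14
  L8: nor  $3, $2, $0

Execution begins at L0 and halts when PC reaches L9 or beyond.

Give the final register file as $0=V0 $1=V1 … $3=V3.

$0=0 $1=0 $2=0 $3=22

#0 xori  $2, $1, 7 ; 0/0/7/1
#1 nor  $3, $1, $3 ; 0/0/7/65534
#2 bne  $2, $3, L5 ; 0/0/7/65534 ; →target
#3 addi  $3, $2, 15 ; 0/0/7/22
#5 bne  $1, $3, L9 ; 0/0/7/22 ; →target
#6 add  $2, $1, $1 ; 0/0/0/22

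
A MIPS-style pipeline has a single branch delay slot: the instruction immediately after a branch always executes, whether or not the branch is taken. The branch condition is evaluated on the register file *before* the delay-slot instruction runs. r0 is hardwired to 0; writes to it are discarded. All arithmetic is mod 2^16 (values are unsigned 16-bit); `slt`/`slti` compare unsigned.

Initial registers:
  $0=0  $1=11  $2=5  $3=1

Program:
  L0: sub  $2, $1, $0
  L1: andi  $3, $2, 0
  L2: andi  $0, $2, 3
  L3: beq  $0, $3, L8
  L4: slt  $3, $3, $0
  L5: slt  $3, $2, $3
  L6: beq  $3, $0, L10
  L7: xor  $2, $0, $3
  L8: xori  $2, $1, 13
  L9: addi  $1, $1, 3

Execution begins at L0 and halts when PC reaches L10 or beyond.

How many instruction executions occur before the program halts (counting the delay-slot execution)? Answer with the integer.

7

#0 sub  $2, $1, $0 ; 0/11/11/1
#1 andi  $3, $2, 0 ; 0/11/11/0
#2 andi  $0, $2, 3 ; 0/11/11/0
#3 beq  $0, $3, L8 ; 0/11/11/0 ; →target
#4 slt  $3, $3, $0 ; 0/11/11/0
#8 xori  $2, $1, 13 ; 0/11/6/0
#9 addi  $1, $1, 3 ; 0/14/6/0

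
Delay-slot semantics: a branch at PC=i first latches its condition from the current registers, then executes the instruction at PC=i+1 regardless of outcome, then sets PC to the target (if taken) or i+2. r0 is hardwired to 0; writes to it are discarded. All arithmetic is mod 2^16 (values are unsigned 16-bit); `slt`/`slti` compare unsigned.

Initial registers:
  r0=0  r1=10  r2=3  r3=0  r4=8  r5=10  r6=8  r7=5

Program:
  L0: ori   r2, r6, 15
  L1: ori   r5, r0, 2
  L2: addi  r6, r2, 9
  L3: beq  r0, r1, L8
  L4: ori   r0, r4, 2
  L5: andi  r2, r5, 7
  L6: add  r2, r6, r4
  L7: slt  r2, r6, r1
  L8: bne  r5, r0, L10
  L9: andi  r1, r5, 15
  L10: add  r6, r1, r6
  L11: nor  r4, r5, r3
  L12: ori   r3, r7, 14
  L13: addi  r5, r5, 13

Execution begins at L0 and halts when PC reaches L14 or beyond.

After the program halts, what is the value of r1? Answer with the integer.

2

  step pc=0: ori   r2, r6, 15  regs=(0,10,15,0,8,10,8,5)
  step pc=1: ori   r5, r0, 2  regs=(0,10,15,0,8,2,8,5)
  step pc=2: addi  r6, r2, 9  regs=(0,10,15,0,8,2,24,5)
  step pc=3: beq  r0, r1, L8  cond=F  regs=(0,10,15,0,8,2,24,5)
  step pc=4: ori   r0, r4, 2  regs=(0,10,15,0,8,2,24,5)
  step pc=5: andi  r2, r5, 7  regs=(0,10,2,0,8,2,24,5)
  step pc=6: add  r2, r6, r4  regs=(0,10,32,0,8,2,24,5)
  step pc=7: slt  r2, r6, r1  regs=(0,10,0,0,8,2,24,5)
  step pc=8: bne  r5, r0, L10  cond=T  regs=(0,10,0,0,8,2,24,5)
  step pc=9: andi  r1, r5, 15  regs=(0,2,0,0,8,2,24,5)
  step pc=10: add  r6, r1, r6  regs=(0,2,0,0,8,2,26,5)
  step pc=11: nor  r4, r5, r3  regs=(0,2,0,0,65533,2,26,5)
  step pc=12: ori   r3, r7, 14  regs=(0,2,0,15,65533,2,26,5)
  step pc=13: addi  r5, r5, 13  regs=(0,2,0,15,65533,15,26,5)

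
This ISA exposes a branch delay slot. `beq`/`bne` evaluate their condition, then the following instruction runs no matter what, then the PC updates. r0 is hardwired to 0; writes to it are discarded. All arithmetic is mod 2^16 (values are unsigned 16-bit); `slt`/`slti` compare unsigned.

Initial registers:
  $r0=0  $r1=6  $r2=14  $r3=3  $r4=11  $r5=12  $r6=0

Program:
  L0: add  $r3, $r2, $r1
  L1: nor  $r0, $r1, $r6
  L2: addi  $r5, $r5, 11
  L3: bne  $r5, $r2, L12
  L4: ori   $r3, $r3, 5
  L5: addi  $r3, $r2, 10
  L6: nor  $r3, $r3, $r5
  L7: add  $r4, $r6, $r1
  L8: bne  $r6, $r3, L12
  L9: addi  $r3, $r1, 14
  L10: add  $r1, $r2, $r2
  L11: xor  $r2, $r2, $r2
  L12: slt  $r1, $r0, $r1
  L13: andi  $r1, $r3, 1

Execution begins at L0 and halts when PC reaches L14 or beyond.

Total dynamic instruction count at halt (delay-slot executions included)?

#0 add  $r3, $r2, $r1 ; 0/6/14/20/11/12/0
#1 nor  $r0, $r1, $r6 ; 0/6/14/20/11/12/0
#2 addi  $r5, $r5, 11 ; 0/6/14/20/11/23/0
#3 bne  $r5, $r2, L12 ; 0/6/14/20/11/23/0 ; →target
#4 ori   $r3, $r3, 5 ; 0/6/14/21/11/23/0
#12 slt  $r1, $r0, $r1 ; 0/1/14/21/11/23/0
#13 andi  $r1, $r3, 1 ; 0/1/14/21/11/23/0

7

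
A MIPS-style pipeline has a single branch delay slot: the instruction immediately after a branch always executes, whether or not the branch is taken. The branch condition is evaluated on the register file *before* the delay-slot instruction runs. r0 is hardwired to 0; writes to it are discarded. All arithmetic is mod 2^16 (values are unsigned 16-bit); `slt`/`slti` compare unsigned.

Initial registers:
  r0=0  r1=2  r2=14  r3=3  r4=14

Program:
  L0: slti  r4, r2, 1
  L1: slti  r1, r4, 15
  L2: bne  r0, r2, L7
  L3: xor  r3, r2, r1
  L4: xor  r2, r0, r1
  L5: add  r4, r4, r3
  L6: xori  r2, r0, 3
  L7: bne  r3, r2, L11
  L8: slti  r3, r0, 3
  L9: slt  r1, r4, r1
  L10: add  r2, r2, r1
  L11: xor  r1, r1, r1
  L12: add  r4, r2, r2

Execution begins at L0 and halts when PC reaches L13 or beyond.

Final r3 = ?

1

#0 slti  r4, r2, 1 ; 0/2/14/3/0
#1 slti  r1, r4, 15 ; 0/1/14/3/0
#2 bne  r0, r2, L7 ; 0/1/14/3/0 ; →target
#3 xor  r3, r2, r1 ; 0/1/14/15/0
#7 bne  r3, r2, L11 ; 0/1/14/15/0 ; →target
#8 slti  r3, r0, 3 ; 0/1/14/1/0
#11 xor  r1, r1, r1 ; 0/0/14/1/0
#12 add  r4, r2, r2 ; 0/0/14/1/28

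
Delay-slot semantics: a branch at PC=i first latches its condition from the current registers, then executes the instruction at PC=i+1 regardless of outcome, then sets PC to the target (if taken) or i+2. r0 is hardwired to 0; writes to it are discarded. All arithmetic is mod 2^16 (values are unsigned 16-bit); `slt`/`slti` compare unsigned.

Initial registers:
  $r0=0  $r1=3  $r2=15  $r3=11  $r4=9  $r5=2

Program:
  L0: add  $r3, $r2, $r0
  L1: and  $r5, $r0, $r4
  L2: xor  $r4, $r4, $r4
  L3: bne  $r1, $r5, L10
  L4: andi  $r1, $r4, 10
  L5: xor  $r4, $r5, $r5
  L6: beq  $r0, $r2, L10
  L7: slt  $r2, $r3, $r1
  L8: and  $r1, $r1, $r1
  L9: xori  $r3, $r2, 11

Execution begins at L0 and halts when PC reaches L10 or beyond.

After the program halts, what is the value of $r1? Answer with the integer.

0

[0] add  $r3, $r2, $r0  →  {$r0:0, $r1:3, $r2:15, $r3:15, $r4:9, $r5:2}
[1] and  $r5, $r0, $r4  →  {$r0:0, $r1:3, $r2:15, $r3:15, $r4:9, $r5:0}
[2] xor  $r4, $r4, $r4  →  {$r0:0, $r1:3, $r2:15, $r3:15, $r4:0, $r5:0}
[3] bne  $r1, $r5, L10  →  {$r0:0, $r1:3, $r2:15, $r3:15, $r4:0, $r5:0}  ⟨branch taken⟩
[4] andi  $r1, $r4, 10  →  {$r0:0, $r1:0, $r2:15, $r3:15, $r4:0, $r5:0}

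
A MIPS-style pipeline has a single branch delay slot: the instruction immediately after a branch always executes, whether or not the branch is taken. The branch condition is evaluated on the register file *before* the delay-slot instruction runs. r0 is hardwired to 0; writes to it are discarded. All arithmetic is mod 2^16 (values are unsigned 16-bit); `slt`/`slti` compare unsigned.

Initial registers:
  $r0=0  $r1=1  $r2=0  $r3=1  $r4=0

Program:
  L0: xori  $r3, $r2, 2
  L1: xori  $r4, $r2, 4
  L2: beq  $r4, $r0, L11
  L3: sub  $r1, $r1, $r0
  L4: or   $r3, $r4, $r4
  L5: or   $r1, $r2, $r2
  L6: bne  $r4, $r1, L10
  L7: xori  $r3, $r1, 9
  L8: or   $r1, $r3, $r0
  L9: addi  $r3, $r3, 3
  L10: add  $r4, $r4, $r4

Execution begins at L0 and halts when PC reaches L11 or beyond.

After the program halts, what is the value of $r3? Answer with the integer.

9

PC=0  xori  $r3, $r2, 2      | $r0=0 $r1=1 $r2=0 $r3=2 $r4=0
PC=1  xori  $r4, $r2, 4      | $r0=0 $r1=1 $r2=0 $r3=2 $r4=4
PC=2  beq  $r4, $r0, L11     | $r0=0 $r1=1 $r2=0 $r3=2 $r4=4  [not taken]
PC=3  sub  $r1, $r1, $r0     | $r0=0 $r1=1 $r2=0 $r3=2 $r4=4
PC=4  or   $r3, $r4, $r4     | $r0=0 $r1=1 $r2=0 $r3=4 $r4=4
PC=5  or   $r1, $r2, $r2     | $r0=0 $r1=0 $r2=0 $r3=4 $r4=4
PC=6  bne  $r4, $r1, L10     | $r0=0 $r1=0 $r2=0 $r3=4 $r4=4  [TAKEN]
PC=7  xori  $r3, $r1, 9      | $r0=0 $r1=0 $r2=0 $r3=9 $r4=4
PC=10 add  $r4, $r4, $r4     | $r0=0 $r1=0 $r2=0 $r3=9 $r4=8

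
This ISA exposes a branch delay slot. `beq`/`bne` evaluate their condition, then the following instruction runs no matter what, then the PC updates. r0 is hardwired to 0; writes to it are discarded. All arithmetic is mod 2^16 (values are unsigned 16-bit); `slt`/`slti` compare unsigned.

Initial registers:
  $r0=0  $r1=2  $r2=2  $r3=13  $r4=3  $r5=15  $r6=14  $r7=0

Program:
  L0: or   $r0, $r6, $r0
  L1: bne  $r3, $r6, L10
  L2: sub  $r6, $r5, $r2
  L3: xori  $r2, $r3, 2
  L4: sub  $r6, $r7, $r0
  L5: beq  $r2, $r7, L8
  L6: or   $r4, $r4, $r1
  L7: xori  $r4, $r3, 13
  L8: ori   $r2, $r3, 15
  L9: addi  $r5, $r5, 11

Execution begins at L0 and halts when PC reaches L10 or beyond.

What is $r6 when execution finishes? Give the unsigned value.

13

PC=0  or   $r0, $r6, $r0     | $r0=0 $r1=2 $r2=2 $r3=13 $r4=3 $r5=15 $r6=14 $r7=0
PC=1  bne  $r3, $r6, L10     | $r0=0 $r1=2 $r2=2 $r3=13 $r4=3 $r5=15 $r6=14 $r7=0  [TAKEN]
PC=2  sub  $r6, $r5, $r2     | $r0=0 $r1=2 $r2=2 $r3=13 $r4=3 $r5=15 $r6=13 $r7=0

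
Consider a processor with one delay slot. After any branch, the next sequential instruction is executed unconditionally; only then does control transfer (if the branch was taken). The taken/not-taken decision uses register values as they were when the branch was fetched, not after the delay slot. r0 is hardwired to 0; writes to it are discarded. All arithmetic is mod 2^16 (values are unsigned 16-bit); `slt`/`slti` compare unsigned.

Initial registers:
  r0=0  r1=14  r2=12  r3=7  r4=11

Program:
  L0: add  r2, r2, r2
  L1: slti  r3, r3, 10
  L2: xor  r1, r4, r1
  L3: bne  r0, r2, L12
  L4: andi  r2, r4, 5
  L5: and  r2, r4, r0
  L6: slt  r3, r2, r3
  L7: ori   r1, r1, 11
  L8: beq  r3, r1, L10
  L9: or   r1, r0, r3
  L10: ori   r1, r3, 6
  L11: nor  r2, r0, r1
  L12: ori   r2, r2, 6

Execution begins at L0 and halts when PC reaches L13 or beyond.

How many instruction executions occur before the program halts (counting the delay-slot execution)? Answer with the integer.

6

  step pc=0: add  r2, r2, r2  regs=(0,14,24,7,11)
  step pc=1: slti  r3, r3, 10  regs=(0,14,24,1,11)
  step pc=2: xor  r1, r4, r1  regs=(0,5,24,1,11)
  step pc=3: bne  r0, r2, L12  cond=T  regs=(0,5,24,1,11)
  step pc=4: andi  r2, r4, 5  regs=(0,5,1,1,11)
  step pc=12: ori   r2, r2, 6  regs=(0,5,7,1,11)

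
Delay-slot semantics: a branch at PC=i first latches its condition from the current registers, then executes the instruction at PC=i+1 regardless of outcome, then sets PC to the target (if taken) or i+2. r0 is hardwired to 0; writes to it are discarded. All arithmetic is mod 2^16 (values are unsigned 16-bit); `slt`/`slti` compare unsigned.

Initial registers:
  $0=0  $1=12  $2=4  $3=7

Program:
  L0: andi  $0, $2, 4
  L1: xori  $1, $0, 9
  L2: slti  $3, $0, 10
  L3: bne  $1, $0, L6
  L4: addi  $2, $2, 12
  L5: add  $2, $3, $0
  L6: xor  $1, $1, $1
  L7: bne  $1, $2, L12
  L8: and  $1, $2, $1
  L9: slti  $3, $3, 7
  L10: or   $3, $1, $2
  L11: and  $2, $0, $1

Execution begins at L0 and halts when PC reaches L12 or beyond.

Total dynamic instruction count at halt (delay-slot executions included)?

8

[0] andi  $0, $2, 4  →  {$0:0, $1:12, $2:4, $3:7}
[1] xori  $1, $0, 9  →  {$0:0, $1:9, $2:4, $3:7}
[2] slti  $3, $0, 10  →  {$0:0, $1:9, $2:4, $3:1}
[3] bne  $1, $0, L6  →  {$0:0, $1:9, $2:4, $3:1}  ⟨branch taken⟩
[4] addi  $2, $2, 12  →  {$0:0, $1:9, $2:16, $3:1}
[6] xor  $1, $1, $1  →  {$0:0, $1:0, $2:16, $3:1}
[7] bne  $1, $2, L12  →  {$0:0, $1:0, $2:16, $3:1}  ⟨branch taken⟩
[8] and  $1, $2, $1  →  {$0:0, $1:0, $2:16, $3:1}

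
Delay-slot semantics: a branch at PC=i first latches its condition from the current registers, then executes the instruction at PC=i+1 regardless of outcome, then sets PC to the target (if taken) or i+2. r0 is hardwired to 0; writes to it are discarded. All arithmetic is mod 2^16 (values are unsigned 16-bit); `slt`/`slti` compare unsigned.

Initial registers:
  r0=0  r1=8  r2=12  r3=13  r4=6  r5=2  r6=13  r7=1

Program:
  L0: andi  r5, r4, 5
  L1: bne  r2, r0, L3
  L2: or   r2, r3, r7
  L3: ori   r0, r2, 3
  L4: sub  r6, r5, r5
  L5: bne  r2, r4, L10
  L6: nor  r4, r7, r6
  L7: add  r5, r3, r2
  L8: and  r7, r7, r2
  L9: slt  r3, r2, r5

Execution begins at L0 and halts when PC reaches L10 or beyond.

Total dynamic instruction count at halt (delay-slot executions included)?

#0 andi  r5, r4, 5 ; 0/8/12/13/6/4/13/1
#1 bne  r2, r0, L3 ; 0/8/12/13/6/4/13/1 ; →target
#2 or   r2, r3, r7 ; 0/8/13/13/6/4/13/1
#3 ori   r0, r2, 3 ; 0/8/13/13/6/4/13/1
#4 sub  r6, r5, r5 ; 0/8/13/13/6/4/0/1
#5 bne  r2, r4, L10 ; 0/8/13/13/6/4/0/1 ; →target
#6 nor  r4, r7, r6 ; 0/8/13/13/65534/4/0/1

7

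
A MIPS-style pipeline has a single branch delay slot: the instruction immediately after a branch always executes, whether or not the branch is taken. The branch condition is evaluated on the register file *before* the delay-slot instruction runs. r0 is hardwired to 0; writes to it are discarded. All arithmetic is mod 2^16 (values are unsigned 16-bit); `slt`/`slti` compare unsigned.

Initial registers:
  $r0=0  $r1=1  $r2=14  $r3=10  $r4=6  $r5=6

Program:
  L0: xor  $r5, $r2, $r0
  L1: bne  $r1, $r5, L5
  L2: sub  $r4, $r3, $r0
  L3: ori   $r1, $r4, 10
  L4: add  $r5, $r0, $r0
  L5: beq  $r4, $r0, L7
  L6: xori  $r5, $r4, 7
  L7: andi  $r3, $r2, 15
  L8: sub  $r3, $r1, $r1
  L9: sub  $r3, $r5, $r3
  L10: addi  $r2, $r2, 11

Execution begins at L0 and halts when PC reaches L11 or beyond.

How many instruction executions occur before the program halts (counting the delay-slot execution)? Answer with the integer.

9

PC=0  xor  $r5, $r2, $r0     | $r0=0 $r1=1 $r2=14 $r3=10 $r4=6 $r5=14
PC=1  bne  $r1, $r5, L5      | $r0=0 $r1=1 $r2=14 $r3=10 $r4=6 $r5=14  [TAKEN]
PC=2  sub  $r4, $r3, $r0     | $r0=0 $r1=1 $r2=14 $r3=10 $r4=10 $r5=14
PC=5  beq  $r4, $r0, L7      | $r0=0 $r1=1 $r2=14 $r3=10 $r4=10 $r5=14  [not taken]
PC=6  xori  $r5, $r4, 7      | $r0=0 $r1=1 $r2=14 $r3=10 $r4=10 $r5=13
PC=7  andi  $r3, $r2, 15     | $r0=0 $r1=1 $r2=14 $r3=14 $r4=10 $r5=13
PC=8  sub  $r3, $r1, $r1     | $r0=0 $r1=1 $r2=14 $r3=0 $r4=10 $r5=13
PC=9  sub  $r3, $r5, $r3     | $r0=0 $r1=1 $r2=14 $r3=13 $r4=10 $r5=13
PC=10 addi  $r2, $r2, 11     | $r0=0 $r1=1 $r2=25 $r3=13 $r4=10 $r5=13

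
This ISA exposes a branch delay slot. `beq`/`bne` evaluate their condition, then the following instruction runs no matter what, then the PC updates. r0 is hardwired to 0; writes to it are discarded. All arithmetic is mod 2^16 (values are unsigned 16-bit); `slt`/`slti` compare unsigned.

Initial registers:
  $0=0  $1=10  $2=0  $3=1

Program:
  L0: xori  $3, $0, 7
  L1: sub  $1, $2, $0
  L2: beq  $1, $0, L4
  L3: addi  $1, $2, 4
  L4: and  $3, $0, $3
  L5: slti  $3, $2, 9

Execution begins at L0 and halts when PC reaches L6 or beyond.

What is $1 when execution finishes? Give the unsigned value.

4

#0 xori  $3, $0, 7 ; 0/10/0/7
#1 sub  $1, $2, $0 ; 0/0/0/7
#2 beq  $1, $0, L4 ; 0/0/0/7 ; →target
#3 addi  $1, $2, 4 ; 0/4/0/7
#4 and  $3, $0, $3 ; 0/4/0/0
#5 slti  $3, $2, 9 ; 0/4/0/1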